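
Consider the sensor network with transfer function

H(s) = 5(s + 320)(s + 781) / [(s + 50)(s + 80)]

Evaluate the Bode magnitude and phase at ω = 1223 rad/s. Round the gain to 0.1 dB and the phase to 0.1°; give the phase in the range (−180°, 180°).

15.7 dB, -41.1°

At s = jω = j1223:
zero (s+320): 320 + j1223 → |·| = √(320²+1223²) = √1598129 ≈ 1264.2, ∠ = arctan(1223/320) ≈ 75.34°
zero (s+781): 781 + j1223 → |·| = √(781²+1223²) = √2105690 ≈ 1451.1, ∠ = arctan(1223/781) ≈ 57.44°
pole (s+50): 50 + j1223 → |·| = √(50²+1223²) = √1498229 ≈ 1224, ∠ = arctan(1223/50) ≈ 87.66°
pole (s+80): 80 + j1223 → |·| = √(80²+1223²) = √1502129 ≈ 1225.6, ∠ = arctan(1223/80) ≈ 86.26°
|H| = 5 · 1.8345e+06 / 1.5001e+06 ≈ 6.1146
Gain = 20 log₁₀(6.1146) ≈ 15.73 dB
∠H = 132.78° − 173.92° = -41.14°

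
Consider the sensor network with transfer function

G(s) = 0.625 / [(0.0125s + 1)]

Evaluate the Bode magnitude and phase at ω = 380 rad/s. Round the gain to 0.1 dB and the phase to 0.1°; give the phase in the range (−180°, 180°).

-17.8 dB, -78.1°

At ω = 380 rad/s:
pole (1 + j380·0.0125) = 1 + j4.75 → |·| ≈ 4.8541, ∠ ≈ 78.11°
|G| = 0.625 · 1 / (4.8541) ≈ 0.12876
Gain = 20 log₁₀(0.12876) ≈ -17.80 dB
∠G = (0°) − (78.11°) = -78.11°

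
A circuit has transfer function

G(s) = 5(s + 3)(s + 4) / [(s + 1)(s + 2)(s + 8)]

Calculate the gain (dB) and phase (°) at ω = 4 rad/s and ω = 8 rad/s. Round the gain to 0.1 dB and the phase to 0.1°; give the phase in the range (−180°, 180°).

ω = 4: -1.3 dB, -67.8°; ω = 8: -5.9 dB, -71.0°

At s = jω = j4:
zero (s+3): 3 + j4 → |·| = √(3²+4²) = √25 ≈ 5, ∠ = arctan(4/3) ≈ 53.13°
zero (s+4): 4 + j4 → |·| = √(4²+4²) = √32 ≈ 5.6569, ∠ = arctan(4/4) ≈ 45.00°
pole (s+1): 1 + j4 → |·| = √(1²+4²) = √17 ≈ 4.1231, ∠ = arctan(4/1) ≈ 75.96°
pole (s+2): 2 + j4 → |·| = √(2²+4²) = √20 ≈ 4.4721, ∠ = arctan(4/2) ≈ 63.43°
pole (s+8): 8 + j4 → |·| = √(8²+4²) = √80 ≈ 8.9443, ∠ = arctan(4/8) ≈ 26.57°
|G| = 5 · 28.285 / 164.92 ≈ 0.85754
Gain = 20 log₁₀(0.85754) ≈ -1.33 dB
∠G = 98.13° − 165.96° = -67.83°

At s = jω = j8:
zero (s+3): 3 + j8 → |·| = √(3²+8²) = √73 ≈ 8.544, ∠ = arctan(8/3) ≈ 69.44°
zero (s+4): 4 + j8 → |·| = √(4²+8²) = √80 ≈ 8.9443, ∠ = arctan(8/4) ≈ 63.43°
pole (s+1): 1 + j8 → |·| = √(1²+8²) = √65 ≈ 8.0623, ∠ = arctan(8/1) ≈ 82.87°
pole (s+2): 2 + j8 → |·| = √(2²+8²) = √68 ≈ 8.2462, ∠ = arctan(8/2) ≈ 75.96°
pole (s+8): 8 + j8 → |·| = √(8²+8²) = √128 ≈ 11.314, ∠ = arctan(8/8) ≈ 45.00°
|G| = 5 · 76.42 / 752.19 ≈ 0.50798
Gain = 20 log₁₀(0.50798) ≈ -5.88 dB
∠G = 132.87° − 203.83° = -70.96°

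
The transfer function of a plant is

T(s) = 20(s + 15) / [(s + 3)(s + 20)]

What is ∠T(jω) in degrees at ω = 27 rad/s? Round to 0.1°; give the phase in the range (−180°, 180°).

-76.2°

At s = jω = j27:
zero (s+15): 15 + j27 → |·| = √(15²+27²) = √954 ≈ 30.887, ∠ = arctan(27/15) ≈ 60.95°
pole (s+3): 3 + j27 → |·| = √(3²+27²) = √738 ≈ 27.166, ∠ = arctan(27/3) ≈ 83.66°
pole (s+20): 20 + j27 → |·| = √(20²+27²) = √1129 ≈ 33.601, ∠ = arctan(27/20) ≈ 53.47°
∠T = 60.95° − 137.13° = -76.18°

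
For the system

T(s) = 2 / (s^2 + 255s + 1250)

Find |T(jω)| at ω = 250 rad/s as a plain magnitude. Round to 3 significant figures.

Substitute s = j250:
Numerator: 2 = 2 + j0
Denominator: (j250)^2 + 255(j250) + 1250 = -61250 + j63750
|N| = √(2² + 0²) ≈ 2, ∠N ≈ 0.00°
|D| = √(61250² + 63750²) ≈ 88406, ∠D ≈ 133.85°
|T| = 2 / 88406 ≈ 2.2623e-05

2.26e-05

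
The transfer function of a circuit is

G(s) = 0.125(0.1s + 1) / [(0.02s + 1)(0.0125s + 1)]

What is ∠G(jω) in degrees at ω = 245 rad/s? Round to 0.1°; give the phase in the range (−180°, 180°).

-62.7°

At ω = 245 rad/s:
zero (1 + j245·0.1) = 1 + j24.5 → |·| ≈ 24.52, ∠ ≈ 87.66°
pole (1 + j245·0.02) = 1 + j4.9 → |·| ≈ 5.001, ∠ ≈ 78.47°
pole (1 + j245·0.0125) = 1 + j3.0625 → |·| ≈ 3.2216, ∠ ≈ 71.92°
∠G = (87.66°) − (78.47° + 71.92°) = -62.73°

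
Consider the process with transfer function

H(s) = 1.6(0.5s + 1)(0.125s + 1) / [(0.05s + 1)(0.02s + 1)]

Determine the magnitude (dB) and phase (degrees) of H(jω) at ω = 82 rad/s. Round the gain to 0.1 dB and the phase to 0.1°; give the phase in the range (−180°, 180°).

At ω = 82 rad/s:
zero (1 + j82·0.5) = 1 + j41 → |·| ≈ 41.012, ∠ ≈ 88.60°
zero (1 + j82·0.125) = 1 + j10.25 → |·| ≈ 10.299, ∠ ≈ 84.43°
pole (1 + j82·0.05) = 1 + j4.1 → |·| ≈ 4.2202, ∠ ≈ 76.29°
pole (1 + j82·0.02) = 1 + j1.64 → |·| ≈ 1.9208, ∠ ≈ 58.63°
|H| = 1.6 · 41.012 · 10.299 / (4.2202 · 1.9208) ≈ 83.37
Gain = 20 log₁₀(83.37) ≈ 38.42 dB
∠H = (88.60° + 84.43°) − (76.29° + 58.63°) = 38.11°

38.4 dB, 38.1°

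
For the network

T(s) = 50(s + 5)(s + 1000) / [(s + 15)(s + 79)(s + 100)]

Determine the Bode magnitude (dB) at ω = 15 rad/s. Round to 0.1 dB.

13.2 dB

At s = jω = j15:
zero (s+5): 5 + j15 → |·| = √(5²+15²) = √250 ≈ 15.811, ∠ = arctan(15/5) ≈ 71.57°
zero (s+1000): 1000 + j15 → |·| = √(1000²+15²) = √1000225 ≈ 1000.1, ∠ = arctan(15/1000) ≈ 0.86°
pole (s+15): 15 + j15 → |·| = √(15²+15²) = √450 ≈ 21.213, ∠ = arctan(15/15) ≈ 45.00°
pole (s+79): 79 + j15 → |·| = √(79²+15²) = √6466 ≈ 80.411, ∠ = arctan(15/79) ≈ 10.75°
pole (s+100): 100 + j15 → |·| = √(100²+15²) = √10225 ≈ 101.12, ∠ = arctan(15/100) ≈ 8.53°
|T| = 50 · 15813 / 1.7249e+05 ≈ 4.5837
Gain = 20 log₁₀(4.5837) ≈ 13.22 dB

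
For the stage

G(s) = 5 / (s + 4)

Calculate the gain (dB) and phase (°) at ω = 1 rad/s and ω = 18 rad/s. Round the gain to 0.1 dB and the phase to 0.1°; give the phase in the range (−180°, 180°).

At s = jω = j1:
pole (s+4): 4 + j1 → |·| = √(4²+1²) = √17 ≈ 4.1231, ∠ = arctan(1/4) ≈ 14.04°
|G| = 5 / 4.1231 ≈ 1.2127
Gain = 20 log₁₀(1.2127) ≈ 1.68 dB
∠G = 0.00° − 14.04° = -14.04°

At s = jω = j18:
pole (s+4): 4 + j18 → |·| = √(4²+18²) = √340 ≈ 18.439, ∠ = arctan(18/4) ≈ 77.47°
|G| = 5 / 18.439 ≈ 0.27116
Gain = 20 log₁₀(0.27116) ≈ -11.34 dB
∠G = 0.00° − 77.47° = -77.47°

ω = 1: 1.7 dB, -14.0°; ω = 18: -11.3 dB, -77.5°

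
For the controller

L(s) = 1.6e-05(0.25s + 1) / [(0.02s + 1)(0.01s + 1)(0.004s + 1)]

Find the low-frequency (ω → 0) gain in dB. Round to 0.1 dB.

-95.9 dB

L(0) = 1.6e-05 · 1 / 1 = 1.6e-05
20 log₁₀(1.6e-05) ≈ -95.92 dB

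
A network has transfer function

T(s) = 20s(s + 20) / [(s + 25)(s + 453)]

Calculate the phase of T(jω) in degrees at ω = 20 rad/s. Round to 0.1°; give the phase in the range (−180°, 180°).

At s = jω = j20:
zero (s+20): 20 + j20 → |·| = √(20²+20²) = √800 ≈ 28.284, ∠ = arctan(20/20) ≈ 45.00°
zero at origin: s = j20 → |·| = 20, ∠ = 90.00°
pole (s+25): 25 + j20 → |·| = √(25²+20²) = √1025 ≈ 32.016, ∠ = arctan(20/25) ≈ 38.66°
pole (s+453): 453 + j20 → |·| = √(453²+20²) = √205609 ≈ 453.44, ∠ = arctan(20/453) ≈ 2.53°
∠T = 135.00° − 41.19° = 93.81°

93.8°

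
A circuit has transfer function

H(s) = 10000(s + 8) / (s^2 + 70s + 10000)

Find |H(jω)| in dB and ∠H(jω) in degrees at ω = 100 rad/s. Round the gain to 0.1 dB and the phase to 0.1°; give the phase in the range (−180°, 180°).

At s = jω = j100:
zero (s+8): 8 + j100 → |·| = √(8²+100²) = √10064 ≈ 100.32, ∠ = arctan(100/8) ≈ 85.43°
quadratic: (j100)² + 70·j100 + 10000 = 0 + j7000 → |·| ≈ 7000, ∠ ≈ 90.00°
|H| = 10000 · 100.32 / 7000 ≈ 143.31
Gain = 20 log₁₀(143.31) ≈ 43.13 dB
∠H = 85.43° − 90.00° = -4.57°

43.1 dB, -4.6°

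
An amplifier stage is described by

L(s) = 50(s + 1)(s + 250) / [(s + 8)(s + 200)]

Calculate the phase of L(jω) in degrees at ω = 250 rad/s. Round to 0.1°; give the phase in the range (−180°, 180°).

-4.7°

At s = jω = j250:
zero (s+1): 1 + j250 → |·| = √(1²+250²) = √62501 ≈ 250, ∠ = arctan(250/1) ≈ 89.77°
zero (s+250): 250 + j250 → |·| = √(250²+250²) = √125000 ≈ 353.55, ∠ = arctan(250/250) ≈ 45.00°
pole (s+8): 8 + j250 → |·| = √(8²+250²) = √62564 ≈ 250.13, ∠ = arctan(250/8) ≈ 88.17°
pole (s+200): 200 + j250 → |·| = √(200²+250²) = √102500 ≈ 320.16, ∠ = arctan(250/200) ≈ 51.34°
∠L = 134.77° − 139.51° = -4.74°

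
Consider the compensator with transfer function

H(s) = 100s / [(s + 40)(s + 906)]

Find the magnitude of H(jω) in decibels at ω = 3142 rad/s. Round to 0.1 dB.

-30.3 dB

At s = jω = j3142:
zero at origin: s = j3142 → |·| = 3142, ∠ = 90.00°
pole (s+40): 40 + j3142 → |·| = √(40²+3142²) = √9873764 ≈ 3142.3, ∠ = arctan(3142/40) ≈ 89.27°
pole (s+906): 906 + j3142 → |·| = √(906²+3142²) = √10693000 ≈ 3270, ∠ = arctan(3142/906) ≈ 73.92°
|H| = 100 · 3142 / 1.0275e+07 ≈ 0.030579
Gain = 20 log₁₀(0.030579) ≈ -30.29 dB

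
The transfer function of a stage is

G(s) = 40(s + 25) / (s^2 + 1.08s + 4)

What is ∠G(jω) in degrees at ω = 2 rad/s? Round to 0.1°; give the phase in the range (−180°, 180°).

At s = jω = j2:
zero (s+25): 25 + j2 → |·| = √(25²+2²) = √629 ≈ 25.08, ∠ = arctan(2/25) ≈ 4.57°
quadratic: (j2)² + 1.08·j2 + 4 = 0 + j2.16 → |·| ≈ 2.16, ∠ ≈ 90.00°
∠G = 4.57° − 90.00° = -85.43°

-85.4°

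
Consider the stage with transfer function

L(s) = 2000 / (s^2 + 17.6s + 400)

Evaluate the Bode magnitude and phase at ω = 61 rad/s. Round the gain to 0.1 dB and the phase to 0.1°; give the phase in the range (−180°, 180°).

-4.8 dB, -162.1°

At s = jω = j61:
quadratic: (j61)² + 17.6·j61 + 400 = -3321 + j1073.6 → |·| ≈ 3490.2, ∠ ≈ 162.09°
|L| = 2000 / 3490.2 ≈ 0.57303
Gain = 20 log₁₀(0.57303) ≈ -4.84 dB
∠L = 0.00° − 162.09° = -162.09°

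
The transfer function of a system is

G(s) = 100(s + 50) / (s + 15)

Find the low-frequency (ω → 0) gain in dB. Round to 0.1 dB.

50.5 dB

G(0) = 100·50 / (15) ≈ 333.33
20 log₁₀(333.33) ≈ 50.46 dB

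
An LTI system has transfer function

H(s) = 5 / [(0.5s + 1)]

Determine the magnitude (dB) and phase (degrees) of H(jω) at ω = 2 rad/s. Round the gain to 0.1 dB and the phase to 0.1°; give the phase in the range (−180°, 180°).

At ω = 2 rad/s:
pole (1 + j2·0.5) = 1 + j1 → |·| ≈ 1.4142, ∠ ≈ 45.00°
|H| = 5 · 1 / (1.4142) ≈ 3.5356
Gain = 20 log₁₀(3.5356) ≈ 10.97 dB
∠H = (0°) − (45.00°) = -45.00°

11.0 dB, -45.0°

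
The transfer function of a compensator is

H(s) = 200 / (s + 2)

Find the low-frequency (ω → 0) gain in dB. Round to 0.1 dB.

H(0) = 200 / 2 = 100
20 log₁₀(100) ≈ 40.00 dB

40.0 dB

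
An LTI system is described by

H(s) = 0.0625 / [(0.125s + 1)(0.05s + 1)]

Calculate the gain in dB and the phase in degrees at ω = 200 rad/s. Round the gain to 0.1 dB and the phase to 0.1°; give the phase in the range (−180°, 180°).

At ω = 200 rad/s:
pole (1 + j200·0.125) = 1 + j25 → |·| ≈ 25.02, ∠ ≈ 87.71°
pole (1 + j200·0.05) = 1 + j10 → |·| ≈ 10.05, ∠ ≈ 84.29°
|H| = 0.0625 · 1 / (25.02 · 10.05) ≈ 0.00024856
Gain = 20 log₁₀(0.00024856) ≈ -72.09 dB
∠H = (0°) − (87.71° + 84.29°) = -172.00°

-72.1 dB, -172.0°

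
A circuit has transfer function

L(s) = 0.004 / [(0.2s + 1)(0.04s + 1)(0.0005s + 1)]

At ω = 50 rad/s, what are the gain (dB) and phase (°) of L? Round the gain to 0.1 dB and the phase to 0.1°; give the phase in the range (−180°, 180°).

At ω = 50 rad/s:
pole (1 + j50·0.2) = 1 + j10 → |·| ≈ 10.05, ∠ ≈ 84.29°
pole (1 + j50·0.04) = 1 + j2 → |·| ≈ 2.2361, ∠ ≈ 63.43°
pole (1 + j50·0.0005) = 1 + j0.025 → |·| ≈ 1.0003, ∠ ≈ 1.43°
|L| = 0.004 · 1 / (10.05 · 2.2361 · 1.0003) ≈ 0.00017794
Gain = 20 log₁₀(0.00017794) ≈ -74.99 dB
∠L = (0°) − (84.29° + 63.43° + 1.43°) = -149.15°

-75.0 dB, -149.2°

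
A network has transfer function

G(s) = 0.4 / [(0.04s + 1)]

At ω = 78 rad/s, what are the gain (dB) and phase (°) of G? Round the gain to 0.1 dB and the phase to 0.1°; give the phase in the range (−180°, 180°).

-18.3 dB, -72.2°

At ω = 78 rad/s:
pole (1 + j78·0.04) = 1 + j3.12 → |·| ≈ 3.2763, ∠ ≈ 72.23°
|G| = 0.4 · 1 / (3.2763) ≈ 0.12209
Gain = 20 log₁₀(0.12209) ≈ -18.27 dB
∠G = (0°) − (72.23°) = -72.23°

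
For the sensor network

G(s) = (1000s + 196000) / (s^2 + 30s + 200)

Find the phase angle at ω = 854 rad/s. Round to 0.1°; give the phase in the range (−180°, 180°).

-100.9°

Substitute s = j854:
Numerator: 1000(j854) + 196000 = 196000 + j854000
Denominator: (j854)^2 + 30(j854) + 200 = -729116 + j25620
|N| = √(196000² + 854000²) ≈ 8.762e+05, ∠N ≈ 77.07°
|D| = √(729116² + 25620²) ≈ 7.2957e+05, ∠D ≈ 177.99°
∠G = 77.07° − 177.99° = -100.92°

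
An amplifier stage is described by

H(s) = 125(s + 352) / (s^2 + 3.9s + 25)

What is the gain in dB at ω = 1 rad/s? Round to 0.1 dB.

65.2 dB

At s = jω = j1:
zero (s+352): 352 + j1 → |·| = √(352²+1²) = √123905 ≈ 352, ∠ = arctan(1/352) ≈ 0.16°
quadratic: (j1)² + 3.9·j1 + 25 = 24 + j3.9 → |·| ≈ 24.315, ∠ ≈ 9.23°
|H| = 125 · 352 / 24.315 ≈ 1809.6
Gain = 20 log₁₀(1809.6) ≈ 65.15 dB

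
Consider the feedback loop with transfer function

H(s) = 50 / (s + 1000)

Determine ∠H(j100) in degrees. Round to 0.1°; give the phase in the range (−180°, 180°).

-5.7°

At s = jω = j100:
pole (s+1000): 1000 + j100 → |·| = √(1000²+100²) = √1010000 ≈ 1005, ∠ = arctan(100/1000) ≈ 5.71°
∠H = 0.00° − 5.71° = -5.71°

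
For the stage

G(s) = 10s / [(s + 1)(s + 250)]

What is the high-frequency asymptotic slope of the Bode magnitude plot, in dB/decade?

-20 dB/decade

Each pole contributes −20 dB/decade at high frequency; each zero contributes +20 dB/decade.
Net: 1 zero(s) − 2 pole(s) → -20 dB/decade.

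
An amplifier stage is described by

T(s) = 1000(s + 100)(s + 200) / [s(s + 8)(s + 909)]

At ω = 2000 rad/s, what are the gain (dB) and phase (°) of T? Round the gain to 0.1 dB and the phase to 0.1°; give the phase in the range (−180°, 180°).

At s = jω = j2000:
zero (s+100): 100 + j2000 → |·| = √(100²+2000²) = √4010000 ≈ 2002.5, ∠ = arctan(2000/100) ≈ 87.14°
zero (s+200): 200 + j2000 → |·| = √(200²+2000²) = √4040000 ≈ 2010, ∠ = arctan(2000/200) ≈ 84.29°
pole (s+8): 8 + j2000 → |·| = √(8²+2000²) = √4000064 ≈ 2000, ∠ = arctan(2000/8) ≈ 89.77°
pole (s+909): 909 + j2000 → |·| = √(909²+2000²) = √4826281 ≈ 2196.9, ∠ = arctan(2000/909) ≈ 65.56°
pole at origin: |s| = 2000, ∠ = 90.00° (in denominator)
|T| = 1000 · 4.025e+06 / 8.7876e+09 ≈ 0.45803
Gain = 20 log₁₀(0.45803) ≈ -6.78 dB
∠T = 171.43° − 245.33° = -73.90°

-6.8 dB, -73.9°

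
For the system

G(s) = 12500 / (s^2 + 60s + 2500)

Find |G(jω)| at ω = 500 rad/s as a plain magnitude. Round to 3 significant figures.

0.0501

At s = jω = j500:
quadratic: (j500)² + 60·j500 + 2500 = -247500 + j30000 → |·| ≈ 2.4931e+05, ∠ ≈ 173.09°
|G| = 12500 / 2.4931e+05 ≈ 0.050138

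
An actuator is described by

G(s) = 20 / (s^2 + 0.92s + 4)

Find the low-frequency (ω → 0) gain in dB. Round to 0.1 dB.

G(0) = 20 / 4 = 5
20 log₁₀(5) ≈ 13.98 dB

14.0 dB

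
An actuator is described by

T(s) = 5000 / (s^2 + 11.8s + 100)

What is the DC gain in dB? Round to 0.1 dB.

T(0) = 5000 / 100 = 50
20 log₁₀(50) ≈ 33.98 dB

34.0 dB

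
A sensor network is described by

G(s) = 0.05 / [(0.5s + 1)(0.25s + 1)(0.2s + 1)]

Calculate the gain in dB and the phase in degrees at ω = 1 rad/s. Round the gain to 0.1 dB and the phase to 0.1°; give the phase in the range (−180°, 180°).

-27.4 dB, -51.9°

At ω = 1 rad/s:
pole (1 + j1·0.5) = 1 + j0.5 → |·| ≈ 1.118, ∠ ≈ 26.57°
pole (1 + j1·0.25) = 1 + j0.25 → |·| ≈ 1.0308, ∠ ≈ 14.04°
pole (1 + j1·0.2) = 1 + j0.2 → |·| ≈ 1.0198, ∠ ≈ 11.31°
|G| = 0.05 · 1 / (1.118 · 1.0308 · 1.0198) ≈ 0.042544
Gain = 20 log₁₀(0.042544) ≈ -27.42 dB
∠G = (0°) − (26.57° + 14.04° + 11.31°) = -51.92°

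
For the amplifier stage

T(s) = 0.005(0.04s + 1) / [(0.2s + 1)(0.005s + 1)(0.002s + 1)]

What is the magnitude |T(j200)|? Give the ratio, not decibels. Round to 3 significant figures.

At ω = 200 rad/s:
zero (1 + j200·0.04) = 1 + j8 → |·| ≈ 8.0623, ∠ ≈ 82.87°
pole (1 + j200·0.2) = 1 + j40 → |·| ≈ 40.012, ∠ ≈ 88.57°
pole (1 + j200·0.005) = 1 + j1 → |·| ≈ 1.4142, ∠ ≈ 45.00°
pole (1 + j200·0.002) = 1 + j0.4 → |·| ≈ 1.077, ∠ ≈ 21.80°
|T| = 0.005 · 8.0623 / (40.012 · 1.4142 · 1.077) ≈ 0.00066147

0.000661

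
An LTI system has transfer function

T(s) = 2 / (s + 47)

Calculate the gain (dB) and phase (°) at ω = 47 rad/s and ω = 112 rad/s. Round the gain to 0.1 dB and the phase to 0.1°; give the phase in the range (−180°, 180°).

ω = 47: -30.4 dB, -45.0°; ω = 112: -35.7 dB, -67.2°

Substitute s = j47:
Numerator: 2 = 2 + j0
Denominator: (j47) + 47 = 47 + j47
|N| = √(2² + 0²) ≈ 2, ∠N ≈ 0.00°
|D| = √(47² + 47²) ≈ 66.468, ∠D ≈ 45.00°
|T| = 2 / 66.468 ≈ 0.03009
Gain = 20 log₁₀(0.03009) ≈ -30.43 dB
∠T = 0.00° − 45.00° = -45.00°

Substitute s = j112:
Numerator: 2 = 2 + j0
Denominator: (j112) + 47 = 47 + j112
|N| = √(2² + 0²) ≈ 2, ∠N ≈ 0.00°
|D| = √(47² + 112²) ≈ 121.46, ∠D ≈ 67.23°
|T| = 2 / 121.46 ≈ 0.016466
Gain = 20 log₁₀(0.016466) ≈ -35.67 dB
∠T = 0.00° − 67.23° = -67.23°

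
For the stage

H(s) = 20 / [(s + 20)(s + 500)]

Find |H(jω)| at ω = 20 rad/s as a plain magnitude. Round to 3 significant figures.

0.00141

At s = jω = j20:
pole (s+20): 20 + j20 → |·| = √(20²+20²) = √800 ≈ 28.284, ∠ = arctan(20/20) ≈ 45.00°
pole (s+500): 500 + j20 → |·| = √(500²+20²) = √250400 ≈ 500.4, ∠ = arctan(20/500) ≈ 2.29°
|H| = 20 / 14153 ≈ 0.0014131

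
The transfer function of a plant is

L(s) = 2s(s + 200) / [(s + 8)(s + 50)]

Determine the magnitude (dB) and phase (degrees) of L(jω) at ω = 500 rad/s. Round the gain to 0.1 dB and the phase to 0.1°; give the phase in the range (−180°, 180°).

At s = jω = j500:
zero (s+200): 200 + j500 → |·| = √(200²+500²) = √290000 ≈ 538.52, ∠ = arctan(500/200) ≈ 68.20°
zero at origin: s = j500 → |·| = 500, ∠ = 90.00°
pole (s+8): 8 + j500 → |·| = √(8²+500²) = √250064 ≈ 500.06, ∠ = arctan(500/8) ≈ 89.08°
pole (s+50): 50 + j500 → |·| = √(50²+500²) = √252500 ≈ 502.49, ∠ = arctan(500/50) ≈ 84.29°
|L| = 2 · 2.6926e+05 / 2.5128e+05 ≈ 2.1431
Gain = 20 log₁₀(2.1431) ≈ 6.62 dB
∠L = 158.20° − 173.37° = -15.17°

6.6 dB, -15.2°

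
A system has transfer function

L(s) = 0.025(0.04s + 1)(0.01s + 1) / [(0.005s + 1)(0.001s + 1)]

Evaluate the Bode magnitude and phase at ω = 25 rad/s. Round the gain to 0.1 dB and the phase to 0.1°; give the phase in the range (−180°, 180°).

At ω = 25 rad/s:
zero (1 + j25·0.04) = 1 + j1 → |·| ≈ 1.4142, ∠ ≈ 45.00°
zero (1 + j25·0.01) = 1 + j0.25 → |·| ≈ 1.0308, ∠ ≈ 14.04°
pole (1 + j25·0.005) = 1 + j0.125 → |·| ≈ 1.0078, ∠ ≈ 7.13°
pole (1 + j25·0.001) = 1 + j0.025 → |·| ≈ 1.0003, ∠ ≈ 1.43°
|L| = 0.025 · 1.4142 · 1.0308 / (1.0078 · 1.0003) ≈ 0.036151
Gain = 20 log₁₀(0.036151) ≈ -28.84 dB
∠L = (45.00° + 14.04°) − (7.13° + 1.43°) = 50.48°

-28.8 dB, 50.5°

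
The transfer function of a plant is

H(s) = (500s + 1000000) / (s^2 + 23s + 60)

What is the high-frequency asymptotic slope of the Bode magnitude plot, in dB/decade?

Each pole contributes −20 dB/decade at high frequency; each zero contributes +20 dB/decade.
Net: 1 zero(s) − 2 pole(s) → -20 dB/decade.

-20 dB/decade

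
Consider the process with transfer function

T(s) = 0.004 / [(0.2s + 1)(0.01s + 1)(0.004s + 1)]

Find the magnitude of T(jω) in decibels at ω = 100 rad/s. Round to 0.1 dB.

-77.6 dB

At ω = 100 rad/s:
pole (1 + j100·0.2) = 1 + j20 → |·| ≈ 20.025, ∠ ≈ 87.14°
pole (1 + j100·0.01) = 1 + j1 → |·| ≈ 1.4142, ∠ ≈ 45.00°
pole (1 + j100·0.004) = 1 + j0.4 → |·| ≈ 1.077, ∠ ≈ 21.80°
|T| = 0.004 · 1 / (20.025 · 1.4142 · 1.077) ≈ 0.00013115
Gain = 20 log₁₀(0.00013115) ≈ -77.64 dB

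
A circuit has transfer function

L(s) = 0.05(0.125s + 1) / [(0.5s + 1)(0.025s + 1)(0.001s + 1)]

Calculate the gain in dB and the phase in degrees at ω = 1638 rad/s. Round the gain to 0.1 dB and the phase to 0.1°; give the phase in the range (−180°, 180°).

-76.0 dB, -147.4°

At ω = 1638 rad/s:
zero (1 + j1638·0.125) = 1 + j204.75 → |·| ≈ 204.75, ∠ ≈ 89.72°
pole (1 + j1638·0.5) = 1 + j819 → |·| ≈ 819, ∠ ≈ 89.93°
pole (1 + j1638·0.025) = 1 + j40.95 → |·| ≈ 40.962, ∠ ≈ 88.60°
pole (1 + j1638·0.001) = 1 + j1.638 → |·| ≈ 1.9191, ∠ ≈ 58.60°
|L| = 0.05 · 204.75 / (819 · 40.962 · 1.9191) ≈ 0.00015901
Gain = 20 log₁₀(0.00015901) ≈ -75.97 dB
∠L = (89.72°) − (89.93° + 88.60° + 58.60°) = -147.41°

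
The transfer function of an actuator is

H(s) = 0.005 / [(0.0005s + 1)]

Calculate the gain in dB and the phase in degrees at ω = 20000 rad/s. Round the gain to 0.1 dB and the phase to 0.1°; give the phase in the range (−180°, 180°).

-66.1 dB, -84.3°

At ω = 20000 rad/s:
pole (1 + j20000·0.0005) = 1 + j10 → |·| ≈ 10.05, ∠ ≈ 84.29°
|H| = 0.005 · 1 / (10.05) ≈ 0.00049751
Gain = 20 log₁₀(0.00049751) ≈ -66.06 dB
∠H = (0°) − (84.29°) = -84.29°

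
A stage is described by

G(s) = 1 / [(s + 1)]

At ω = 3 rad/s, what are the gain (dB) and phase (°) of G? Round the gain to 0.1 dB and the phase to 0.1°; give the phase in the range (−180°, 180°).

-10.0 dB, -71.6°

At ω = 3 rad/s:
pole (1 + j3·1) = 1 + j3 → |·| ≈ 3.1623, ∠ ≈ 71.57°
|G| = 1 · 1 / (3.1623) ≈ 0.31623
Gain = 20 log₁₀(0.31623) ≈ -10.00 dB
∠G = (0°) − (71.57°) = -71.57°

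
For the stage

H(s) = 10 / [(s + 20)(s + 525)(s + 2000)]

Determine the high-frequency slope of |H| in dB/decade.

Each pole contributes −20 dB/decade at high frequency; each zero contributes +20 dB/decade.
Net: 0 zero(s) − 3 pole(s) → -60 dB/decade.

-60 dB/decade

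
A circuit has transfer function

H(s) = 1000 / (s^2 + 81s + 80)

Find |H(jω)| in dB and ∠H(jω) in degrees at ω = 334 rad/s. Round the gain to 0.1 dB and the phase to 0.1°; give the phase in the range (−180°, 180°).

Substitute s = j334:
Numerator: 1000 = 1000 + j0
Denominator: (j334)^2 + 81(j334) + 80 = -111476 + j27054
|N| = √(1000² + 0²) ≈ 1000, ∠N ≈ 0.00°
|D| = √(111476² + 27054²) ≈ 1.1471e+05, ∠D ≈ 166.36°
|H| = 1000 / 1.1471e+05 ≈ 0.0087176
Gain = 20 log₁₀(0.0087176) ≈ -41.19 dB
∠H = 0.00° − 166.36° = -166.36°

-41.2 dB, -166.4°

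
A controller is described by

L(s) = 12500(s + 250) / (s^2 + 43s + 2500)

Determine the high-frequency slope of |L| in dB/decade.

-20 dB/decade

Each pole contributes −20 dB/decade at high frequency; each zero contributes +20 dB/decade.
Net: 1 zero(s) − 2 pole(s) → -20 dB/decade.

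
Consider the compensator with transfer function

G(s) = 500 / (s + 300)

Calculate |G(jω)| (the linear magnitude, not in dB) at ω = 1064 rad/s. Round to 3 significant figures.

Substitute s = j1064:
Numerator: 500 = 500 + j0
Denominator: (j1064) + 300 = 300 + j1064
|N| = √(500² + 0²) ≈ 500, ∠N ≈ 0.00°
|D| = √(300² + 1064²) ≈ 1105.5, ∠D ≈ 74.25°
|G| = 500 / 1105.5 ≈ 0.45228

0.452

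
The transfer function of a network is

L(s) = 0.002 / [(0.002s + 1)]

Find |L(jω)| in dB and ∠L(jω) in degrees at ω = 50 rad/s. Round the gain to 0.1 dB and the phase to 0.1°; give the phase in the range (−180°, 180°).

-54.0 dB, -5.7°

At ω = 50 rad/s:
pole (1 + j50·0.002) = 1 + j0.1 → |·| ≈ 1.005, ∠ ≈ 5.71°
|L| = 0.002 · 1 / (1.005) ≈ 0.00199
Gain = 20 log₁₀(0.00199) ≈ -54.02 dB
∠L = (0°) − (5.71°) = -5.71°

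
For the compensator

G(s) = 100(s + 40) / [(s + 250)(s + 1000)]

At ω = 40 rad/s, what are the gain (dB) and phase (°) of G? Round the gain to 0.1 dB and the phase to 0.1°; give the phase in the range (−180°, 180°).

At s = jω = j40:
zero (s+40): 40 + j40 → |·| = √(40²+40²) = √3200 ≈ 56.569, ∠ = arctan(40/40) ≈ 45.00°
pole (s+250): 250 + j40 → |·| = √(250²+40²) = √64100 ≈ 253.18, ∠ = arctan(40/250) ≈ 9.09°
pole (s+1000): 1000 + j40 → |·| = √(1000²+40²) = √1001600 ≈ 1000.8, ∠ = arctan(40/1000) ≈ 2.29°
|G| = 100 · 56.569 / 2.5338e+05 ≈ 0.022326
Gain = 20 log₁₀(0.022326) ≈ -33.02 dB
∠G = 45.00° − 11.38° = 33.62°

-33.0 dB, 33.6°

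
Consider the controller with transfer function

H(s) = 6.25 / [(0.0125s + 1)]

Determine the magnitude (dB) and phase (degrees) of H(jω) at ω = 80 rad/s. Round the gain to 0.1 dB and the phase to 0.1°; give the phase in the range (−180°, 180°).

12.9 dB, -45.0°

At ω = 80 rad/s:
pole (1 + j80·0.0125) = 1 + j1 → |·| ≈ 1.4142, ∠ ≈ 45.00°
|H| = 6.25 · 1 / (1.4142) ≈ 4.4195
Gain = 20 log₁₀(4.4195) ≈ 12.91 dB
∠H = (0°) − (45.00°) = -45.00°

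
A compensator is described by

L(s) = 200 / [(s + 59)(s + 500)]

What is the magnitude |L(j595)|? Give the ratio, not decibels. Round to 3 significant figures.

At s = jω = j595:
pole (s+59): 59 + j595 → |·| = √(59²+595²) = √357506 ≈ 597.92, ∠ = arctan(595/59) ≈ 84.34°
pole (s+500): 500 + j595 → |·| = √(500²+595²) = √604025 ≈ 777.19, ∠ = arctan(595/500) ≈ 49.96°
|L| = 200 / 4.647e+05 ≈ 0.00043039

0.000430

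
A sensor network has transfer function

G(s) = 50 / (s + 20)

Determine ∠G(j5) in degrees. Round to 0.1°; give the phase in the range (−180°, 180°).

At s = jω = j5:
pole (s+20): 20 + j5 → |·| = √(20²+5²) = √425 ≈ 20.616, ∠ = arctan(5/20) ≈ 14.04°
∠G = 0.00° − 14.04° = -14.04°

-14.0°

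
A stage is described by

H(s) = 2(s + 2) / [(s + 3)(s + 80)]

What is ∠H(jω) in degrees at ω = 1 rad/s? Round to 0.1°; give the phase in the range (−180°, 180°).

7.4°

At s = jω = j1:
zero (s+2): 2 + j1 → |·| = √(2²+1²) = √5 ≈ 2.2361, ∠ = arctan(1/2) ≈ 26.57°
pole (s+3): 3 + j1 → |·| = √(3²+1²) = √10 ≈ 3.1623, ∠ = arctan(1/3) ≈ 18.43°
pole (s+80): 80 + j1 → |·| = √(80²+1²) = √6401 ≈ 80.006, ∠ = arctan(1/80) ≈ 0.72°
∠H = 26.57° − 19.15° = 7.42°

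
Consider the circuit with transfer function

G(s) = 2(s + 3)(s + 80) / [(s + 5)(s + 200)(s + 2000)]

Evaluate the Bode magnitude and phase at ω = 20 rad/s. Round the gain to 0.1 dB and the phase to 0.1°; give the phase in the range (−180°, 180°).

-67.9 dB, 13.3°

At s = jω = j20:
zero (s+3): 3 + j20 → |·| = √(3²+20²) = √409 ≈ 20.224, ∠ = arctan(20/3) ≈ 81.47°
zero (s+80): 80 + j20 → |·| = √(80²+20²) = √6800 ≈ 82.462, ∠ = arctan(20/80) ≈ 14.04°
pole (s+5): 5 + j20 → |·| = √(5²+20²) = √425 ≈ 20.616, ∠ = arctan(20/5) ≈ 75.96°
pole (s+200): 200 + j20 → |·| = √(200²+20²) = √40400 ≈ 201, ∠ = arctan(20/200) ≈ 5.71°
pole (s+2000): 2000 + j20 → |·| = √(2000²+20²) = √4000400 ≈ 2000.1, ∠ = arctan(20/2000) ≈ 0.57°
|G| = 2 · 1667.7 / 8.288e+06 ≈ 0.00040244
Gain = 20 log₁₀(0.00040244) ≈ -67.91 dB
∠G = 95.51° − 82.24° = 13.27°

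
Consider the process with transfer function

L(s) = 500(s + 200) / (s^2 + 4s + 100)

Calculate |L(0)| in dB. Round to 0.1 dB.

60.0 dB

L(0) = 500·200 / 100 = 1000
20 log₁₀(1000) ≈ 60.00 dB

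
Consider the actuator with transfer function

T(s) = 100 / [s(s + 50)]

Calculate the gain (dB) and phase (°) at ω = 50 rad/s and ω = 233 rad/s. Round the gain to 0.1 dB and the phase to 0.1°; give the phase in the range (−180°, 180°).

ω = 50: -31.0 dB, -135.0°; ω = 233: -54.9 dB, -167.9°

At s = jω = j50:
pole (s+50): 50 + j50 → |·| = √(50²+50²) = √5000 ≈ 70.711, ∠ = arctan(50/50) ≈ 45.00°
pole at origin: |s| = 50, ∠ = 90.00° (in denominator)
|T| = 100 / 3535.5 ≈ 0.028285
Gain = 20 log₁₀(0.028285) ≈ -30.97 dB
∠T = 0.00° − 135.00° = -135.00°

At s = jω = j233:
pole (s+50): 50 + j233 → |·| = √(50²+233²) = √56789 ≈ 238.3, ∠ = arctan(233/50) ≈ 77.89°
pole at origin: |s| = 233, ∠ = 90.00° (in denominator)
|T| = 100 / 55524 ≈ 0.001801
Gain = 20 log₁₀(0.001801) ≈ -54.89 dB
∠T = 0.00° − 167.89° = -167.89°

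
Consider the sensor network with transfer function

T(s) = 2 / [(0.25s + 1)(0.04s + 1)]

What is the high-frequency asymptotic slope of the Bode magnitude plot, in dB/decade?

-40 dB/decade

Each pole contributes −20 dB/decade at high frequency; each zero contributes +20 dB/decade.
Net: 0 zero(s) − 2 pole(s) → -40 dB/decade.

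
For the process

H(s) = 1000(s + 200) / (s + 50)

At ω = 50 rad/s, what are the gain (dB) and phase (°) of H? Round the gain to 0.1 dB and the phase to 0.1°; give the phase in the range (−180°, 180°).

At s = jω = j50:
zero (s+200): 200 + j50 → |·| = √(200²+50²) = √42500 ≈ 206.16, ∠ = arctan(50/200) ≈ 14.04°
pole (s+50): 50 + j50 → |·| = √(50²+50²) = √5000 ≈ 70.711, ∠ = arctan(50/50) ≈ 45.00°
|H| = 1000 · 206.16 / 70.711 ≈ 2915.5
Gain = 20 log₁₀(2915.5) ≈ 69.29 dB
∠H = 14.04° − 45.00° = -30.96°

69.3 dB, -31.0°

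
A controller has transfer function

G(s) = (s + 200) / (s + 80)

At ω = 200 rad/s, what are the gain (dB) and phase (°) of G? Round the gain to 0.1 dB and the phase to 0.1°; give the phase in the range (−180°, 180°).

2.4 dB, -23.2°

At s = jω = j200:
zero (s+200): 200 + j200 → |·| = √(200²+200²) = √80000 ≈ 282.84, ∠ = arctan(200/200) ≈ 45.00°
pole (s+80): 80 + j200 → |·| = √(80²+200²) = √46400 ≈ 215.41, ∠ = arctan(200/80) ≈ 68.20°
|G| = 1 · 282.84 / 215.41 ≈ 1.313
Gain = 20 log₁₀(1.313) ≈ 2.37 dB
∠G = 45.00° − 68.20° = -23.20°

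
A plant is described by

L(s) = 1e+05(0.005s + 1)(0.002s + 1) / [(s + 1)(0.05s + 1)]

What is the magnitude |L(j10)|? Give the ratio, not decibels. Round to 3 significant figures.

At ω = 10 rad/s:
zero (1 + j10·0.005) = 1 + j0.05 → |·| ≈ 1.0012, ∠ ≈ 2.86°
zero (1 + j10·0.002) = 1 + j0.02 → |·| ≈ 1.0002, ∠ ≈ 1.15°
pole (1 + j10·1) = 1 + j10 → |·| ≈ 10.05, ∠ ≈ 84.29°
pole (1 + j10·0.05) = 1 + j0.5 → |·| ≈ 1.118, ∠ ≈ 26.57°
|L| = 1e+05 · 1.0012 · 1.0002 / (10.05 · 1.118) ≈ 8912.5

8.91e+03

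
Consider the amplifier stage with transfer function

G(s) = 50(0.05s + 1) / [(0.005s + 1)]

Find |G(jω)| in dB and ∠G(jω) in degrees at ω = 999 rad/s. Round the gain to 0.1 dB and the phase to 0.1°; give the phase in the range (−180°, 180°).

53.8 dB, 10.2°

At ω = 999 rad/s:
zero (1 + j999·0.05) = 1 + j49.95 → |·| ≈ 49.96, ∠ ≈ 88.85°
pole (1 + j999·0.005) = 1 + j4.995 → |·| ≈ 5.0941, ∠ ≈ 78.68°
|G| = 50 · 49.96 / (5.0941) ≈ 490.37
Gain = 20 log₁₀(490.37) ≈ 53.81 dB
∠G = (88.85°) − (78.68°) = 10.17°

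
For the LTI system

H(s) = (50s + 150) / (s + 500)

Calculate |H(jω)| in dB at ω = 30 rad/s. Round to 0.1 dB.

Substitute s = j30:
Numerator: 50(j30) + 150 = 150 + j1500
Denominator: (j30) + 500 = 500 + j30
|N| = √(150² + 1500²) ≈ 1507.5, ∠N ≈ 84.29°
|D| = √(500² + 30²) ≈ 500.9, ∠D ≈ 3.43°
|H| = 1507.5 / 500.9 ≈ 3.0096
Gain = 20 log₁₀(3.0096) ≈ 9.57 dB

9.6 dB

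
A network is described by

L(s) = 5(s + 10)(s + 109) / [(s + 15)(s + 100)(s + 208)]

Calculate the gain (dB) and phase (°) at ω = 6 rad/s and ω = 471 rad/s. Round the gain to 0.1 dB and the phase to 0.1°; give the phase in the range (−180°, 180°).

ω = 6: -34.5 dB, 7.2°; ω = 471: -40.2 dB, -66.6°

At s = jω = j6:
zero (s+10): 10 + j6 → |·| = √(10²+6²) = √136 ≈ 11.662, ∠ = arctan(6/10) ≈ 30.96°
zero (s+109): 109 + j6 → |·| = √(109²+6²) = √11917 ≈ 109.17, ∠ = arctan(6/109) ≈ 3.15°
pole (s+15): 15 + j6 → |·| = √(15²+6²) = √261 ≈ 16.155, ∠ = arctan(6/15) ≈ 21.80°
pole (s+100): 100 + j6 → |·| = √(100²+6²) = √10036 ≈ 100.18, ∠ = arctan(6/100) ≈ 3.43°
pole (s+208): 208 + j6 → |·| = √(208²+6²) = √43300 ≈ 208.09, ∠ = arctan(6/208) ≈ 1.65°
|L| = 5 · 1273.1 / 3.3677e+05 ≈ 0.018902
Gain = 20 log₁₀(0.018902) ≈ -34.47 dB
∠L = 34.11° − 26.88° = 7.23°

At s = jω = j471:
zero (s+10): 10 + j471 → |·| = √(10²+471²) = √221941 ≈ 471.11, ∠ = arctan(471/10) ≈ 88.78°
zero (s+109): 109 + j471 → |·| = √(109²+471²) = √233722 ≈ 483.45, ∠ = arctan(471/109) ≈ 76.97°
pole (s+15): 15 + j471 → |·| = √(15²+471²) = √222066 ≈ 471.24, ∠ = arctan(471/15) ≈ 88.18°
pole (s+100): 100 + j471 → |·| = √(100²+471²) = √231841 ≈ 481.5, ∠ = arctan(471/100) ≈ 78.01°
pole (s+208): 208 + j471 → |·| = √(208²+471²) = √265105 ≈ 514.88, ∠ = arctan(471/208) ≈ 66.17°
|L| = 5 · 2.2776e+05 / 1.1683e+08 ≈ 0.0097475
Gain = 20 log₁₀(0.0097475) ≈ -40.22 dB
∠L = 165.75° − 232.36° = -66.61°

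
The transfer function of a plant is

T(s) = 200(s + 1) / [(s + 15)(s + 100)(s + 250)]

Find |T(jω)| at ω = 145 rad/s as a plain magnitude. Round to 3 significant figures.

At s = jω = j145:
zero (s+1): 1 + j145 → |·| = √(1²+145²) = √21026 ≈ 145, ∠ = arctan(145/1) ≈ 89.60°
pole (s+15): 15 + j145 → |·| = √(15²+145²) = √21250 ≈ 145.77, ∠ = arctan(145/15) ≈ 84.09°
pole (s+100): 100 + j145 → |·| = √(100²+145²) = √31025 ≈ 176.14, ∠ = arctan(145/100) ≈ 55.41°
pole (s+250): 250 + j145 → |·| = √(250²+145²) = √83525 ≈ 289.01, ∠ = arctan(145/250) ≈ 30.11°
|T| = 200 · 145 / 7.4206e+06 ≈ 0.003908

0.00391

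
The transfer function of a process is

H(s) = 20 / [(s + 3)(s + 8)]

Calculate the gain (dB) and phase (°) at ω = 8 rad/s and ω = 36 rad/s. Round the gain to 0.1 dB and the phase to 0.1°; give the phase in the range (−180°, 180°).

At s = jω = j8:
pole (s+3): 3 + j8 → |·| = √(3²+8²) = √73 ≈ 8.544, ∠ = arctan(8/3) ≈ 69.44°
pole (s+8): 8 + j8 → |·| = √(8²+8²) = √128 ≈ 11.314, ∠ = arctan(8/8) ≈ 45.00°
|H| = 20 / 96.667 ≈ 0.2069
Gain = 20 log₁₀(0.2069) ≈ -13.68 dB
∠H = 0.00° − 114.44° = -114.44°

At s = jω = j36:
pole (s+3): 3 + j36 → |·| = √(3²+36²) = √1305 ≈ 36.125, ∠ = arctan(36/3) ≈ 85.24°
pole (s+8): 8 + j36 → |·| = √(8²+36²) = √1360 ≈ 36.878, ∠ = arctan(36/8) ≈ 77.47°
|H| = 20 / 1332.2 ≈ 0.015013
Gain = 20 log₁₀(0.015013) ≈ -36.47 dB
∠H = 0.00° − 162.71° = -162.71°

ω = 8: -13.7 dB, -114.4°; ω = 36: -36.5 dB, -162.7°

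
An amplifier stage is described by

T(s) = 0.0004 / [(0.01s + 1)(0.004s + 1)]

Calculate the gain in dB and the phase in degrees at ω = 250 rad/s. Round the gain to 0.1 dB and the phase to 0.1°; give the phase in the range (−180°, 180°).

-79.6 dB, -113.2°

At ω = 250 rad/s:
pole (1 + j250·0.01) = 1 + j2.5 → |·| ≈ 2.6926, ∠ ≈ 68.20°
pole (1 + j250·0.004) = 1 + j1 → |·| ≈ 1.4142, ∠ ≈ 45.00°
|T| = 0.0004 · 1 / (2.6926 · 1.4142) ≈ 0.00010505
Gain = 20 log₁₀(0.00010505) ≈ -79.57 dB
∠T = (0°) − (68.20° + 45.00°) = -113.20°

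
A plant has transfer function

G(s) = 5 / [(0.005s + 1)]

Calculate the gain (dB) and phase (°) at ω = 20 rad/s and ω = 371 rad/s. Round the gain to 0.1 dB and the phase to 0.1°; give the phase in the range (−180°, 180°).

ω = 20: 13.9 dB, -5.7°; ω = 371: 7.5 dB, -61.7°

At ω = 20 rad/s:
pole (1 + j20·0.005) = 1 + j0.1 → |·| ≈ 1.005, ∠ ≈ 5.71°
|G| = 5 · 1 / (1.005) ≈ 4.9751
Gain = 20 log₁₀(4.9751) ≈ 13.94 dB
∠G = (0°) − (5.71°) = -5.71°

At ω = 371 rad/s:
pole (1 + j371·0.005) = 1 + j1.855 → |·| ≈ 2.1074, ∠ ≈ 61.67°
|G| = 5 · 1 / (2.1074) ≈ 2.3726
Gain = 20 log₁₀(2.3726) ≈ 7.50 dB
∠G = (0°) − (61.67°) = -61.67°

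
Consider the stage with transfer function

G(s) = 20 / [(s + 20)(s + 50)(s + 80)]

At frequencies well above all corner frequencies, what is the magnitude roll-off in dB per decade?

Each pole contributes −20 dB/decade at high frequency; each zero contributes +20 dB/decade.
Net: 0 zero(s) − 3 pole(s) → -60 dB/decade.

-60 dB/decade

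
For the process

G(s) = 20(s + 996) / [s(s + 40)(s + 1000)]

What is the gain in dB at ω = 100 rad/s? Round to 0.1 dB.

-54.7 dB

At s = jω = j100:
zero (s+996): 996 + j100 → |·| = √(996²+100²) = √1002016 ≈ 1001, ∠ = arctan(100/996) ≈ 5.73°
pole (s+40): 40 + j100 → |·| = √(40²+100²) = √11600 ≈ 107.7, ∠ = arctan(100/40) ≈ 68.20°
pole (s+1000): 1000 + j100 → |·| = √(1000²+100²) = √1010000 ≈ 1005, ∠ = arctan(100/1000) ≈ 5.71°
pole at origin: |s| = 100, ∠ = 90.00° (in denominator)
|G| = 20 · 1001 / 1.0824e+07 ≈ 0.0018496
Gain = 20 log₁₀(0.0018496) ≈ -54.66 dB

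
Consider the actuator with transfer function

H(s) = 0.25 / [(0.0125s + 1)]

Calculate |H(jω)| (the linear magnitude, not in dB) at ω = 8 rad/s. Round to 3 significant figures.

At ω = 8 rad/s:
pole (1 + j8·0.0125) = 1 + j0.1 → |·| ≈ 1.005, ∠ ≈ 5.71°
|H| = 0.25 · 1 / (1.005) ≈ 0.24876

0.249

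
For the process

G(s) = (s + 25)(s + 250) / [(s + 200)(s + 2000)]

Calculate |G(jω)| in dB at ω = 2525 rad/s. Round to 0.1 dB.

At s = jω = j2525:
zero (s+25): 25 + j2525 → |·| = √(25²+2525²) = √6376250 ≈ 2525.1, ∠ = arctan(2525/25) ≈ 89.43°
zero (s+250): 250 + j2525 → |·| = √(250²+2525²) = √6438125 ≈ 2537.3, ∠ = arctan(2525/250) ≈ 84.35°
pole (s+200): 200 + j2525 → |·| = √(200²+2525²) = √6415625 ≈ 2532.9, ∠ = arctan(2525/200) ≈ 85.47°
pole (s+2000): 2000 + j2525 → |·| = √(2000²+2525²) = √10375625 ≈ 3221.1, ∠ = arctan(2525/2000) ≈ 51.62°
|G| = 1 · 6.4069e+06 / 8.1587e+06 ≈ 0.78528
Gain = 20 log₁₀(0.78528) ≈ -2.10 dB

-2.1 dB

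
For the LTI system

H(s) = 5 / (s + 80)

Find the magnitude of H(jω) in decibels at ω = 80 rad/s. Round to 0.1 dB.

-27.1 dB

At s = jω = j80:
pole (s+80): 80 + j80 → |·| = √(80²+80²) = √12800 ≈ 113.14, ∠ = arctan(80/80) ≈ 45.00°
|H| = 5 / 113.14 ≈ 0.044193
Gain = 20 log₁₀(0.044193) ≈ -27.09 dB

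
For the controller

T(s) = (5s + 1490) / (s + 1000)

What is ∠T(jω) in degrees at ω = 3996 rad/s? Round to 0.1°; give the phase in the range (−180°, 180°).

Substitute s = j3996:
Numerator: 5(j3996) + 1490 = 1490 + j19980
Denominator: (j3996) + 1000 = 1000 + j3996
|N| = √(1490² + 19980²) ≈ 20035, ∠N ≈ 85.74°
|D| = √(1000² + 3996²) ≈ 4119.2, ∠D ≈ 75.95°
∠T = 85.74° − 75.95° = 9.79°

9.8°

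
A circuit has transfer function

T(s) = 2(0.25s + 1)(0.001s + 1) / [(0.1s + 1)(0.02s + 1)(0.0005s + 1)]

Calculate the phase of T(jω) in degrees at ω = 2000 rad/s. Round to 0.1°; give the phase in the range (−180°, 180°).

-70.0°

At ω = 2000 rad/s:
zero (1 + j2000·0.25) = 1 + j500 → |·| ≈ 500, ∠ ≈ 89.89°
zero (1 + j2000·0.001) = 1 + j2 → |·| ≈ 2.2361, ∠ ≈ 63.43°
pole (1 + j2000·0.1) = 1 + j200 → |·| ≈ 200, ∠ ≈ 89.71°
pole (1 + j2000·0.02) = 1 + j40 → |·| ≈ 40.012, ∠ ≈ 88.57°
pole (1 + j2000·0.0005) = 1 + j1 → |·| ≈ 1.4142, ∠ ≈ 45.00°
∠T = (89.89° + 63.43°) − (89.71° + 88.57° + 45.00°) = -69.96°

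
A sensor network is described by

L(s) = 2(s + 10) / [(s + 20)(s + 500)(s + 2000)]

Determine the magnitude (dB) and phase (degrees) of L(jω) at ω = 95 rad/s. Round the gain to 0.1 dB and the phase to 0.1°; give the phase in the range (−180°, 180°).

At s = jω = j95:
zero (s+10): 10 + j95 → |·| = √(10²+95²) = √9125 ≈ 95.525, ∠ = arctan(95/10) ≈ 83.99°
pole (s+20): 20 + j95 → |·| = √(20²+95²) = √9425 ≈ 97.082, ∠ = arctan(95/20) ≈ 78.11°
pole (s+500): 500 + j95 → |·| = √(500²+95²) = √259025 ≈ 508.94, ∠ = arctan(95/500) ≈ 10.76°
pole (s+2000): 2000 + j95 → |·| = √(2000²+95²) = √4009025 ≈ 2002.3, ∠ = arctan(95/2000) ≈ 2.72°
|L| = 2 · 95.525 / 9.8931e+07 ≈ 1.9311e-06
Gain = 20 log₁₀(1.9311e-06) ≈ -114.28 dB
∠L = 83.99° − 91.59° = -7.60°

-114.3 dB, -7.6°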